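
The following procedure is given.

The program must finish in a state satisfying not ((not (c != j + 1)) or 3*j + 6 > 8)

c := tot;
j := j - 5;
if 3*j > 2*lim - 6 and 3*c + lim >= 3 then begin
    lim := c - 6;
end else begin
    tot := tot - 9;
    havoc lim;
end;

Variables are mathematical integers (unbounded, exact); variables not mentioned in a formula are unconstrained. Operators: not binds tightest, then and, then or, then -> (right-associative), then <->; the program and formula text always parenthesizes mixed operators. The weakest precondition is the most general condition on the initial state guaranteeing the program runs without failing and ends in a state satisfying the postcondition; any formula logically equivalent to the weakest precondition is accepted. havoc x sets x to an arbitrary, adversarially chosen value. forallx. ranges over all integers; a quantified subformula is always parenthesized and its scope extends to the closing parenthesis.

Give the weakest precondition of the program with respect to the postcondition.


Working backward. After the program, the postcondition not ((not (c != j + 1)) or 3*j + 6 > 8) must hold; in canonical form it is not ((not (c != j + 1)) or 3*j > 2).
Then branch requires not ((not (c != j + 1)) or 3*j > 2); else branch requires not ((not (c != j + 1)) or 3*j > 2).
Before the if: ((3*j > 2*lim - 6 and 3*c + lim >= 3) -> (not ((not (c != j + 1)) or 3*j > 2))) and ((not (3*j > 2*lim - 6 and 3*c + lim >= 3)) -> (not ((not (c != j + 1)) or 3*j > 2)))
Before j := j - 5: ((3*j > 2*lim + 9 and 3*c + lim >= 3) -> (not ((not (c != j - 4)) or 3*j > 17))) and ((not (3*j > 2*lim + 9 and 3*c + lim >= 3)) -> (not ((not (c != j - 4)) or 3*j > 17)))
Before c := tot: ((3*j > 2*lim + 9 and lim + 3*tot >= 3) -> (not ((not (tot != j - 4)) or 3*j > 17))) and ((not (3*j > 2*lim + 9 and lim + 3*tot >= 3)) -> (not ((not (tot != j - 4)) or 3*j > 17)))
Answer: WP = ((3*j > 2*lim + 9 and lim + 3*tot >= 3) -> (not ((not (tot != j - 4)) or 3*j > 17))) and ((not (3*j > 2*lim + 9 and lim + 3*tot >= 3)) -> (not ((not (tot != j - 4)) or 3*j > 17)))


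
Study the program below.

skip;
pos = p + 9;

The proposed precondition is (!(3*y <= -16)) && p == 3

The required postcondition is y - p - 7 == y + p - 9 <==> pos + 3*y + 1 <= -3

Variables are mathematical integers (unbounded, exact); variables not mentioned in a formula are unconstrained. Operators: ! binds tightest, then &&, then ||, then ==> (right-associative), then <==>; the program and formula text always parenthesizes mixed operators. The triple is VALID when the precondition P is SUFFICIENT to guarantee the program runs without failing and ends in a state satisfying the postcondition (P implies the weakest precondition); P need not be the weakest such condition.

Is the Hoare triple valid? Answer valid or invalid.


Working backward. After the program, the postcondition y - p - 7 == y + p - 9 <==> pos + 3*y + 1 <= -3 must hold; in canonical form it is 2*p == 2 <==> pos + 3*y <= -4.
Before pos := p + 9: 2*p == 2 <==> p + 3*y <= -13
Before skip: 2*p == 2 <==> p + 3*y <= -13
The weakest precondition is 2*p == 2 <==> p + 3*y <= -13.
Check whether (!(3*y <= -16)) && p == 3 implies it.
Every state satisfying the precondition satisfies the weakest precondition: the implication holds.
Answer: valid


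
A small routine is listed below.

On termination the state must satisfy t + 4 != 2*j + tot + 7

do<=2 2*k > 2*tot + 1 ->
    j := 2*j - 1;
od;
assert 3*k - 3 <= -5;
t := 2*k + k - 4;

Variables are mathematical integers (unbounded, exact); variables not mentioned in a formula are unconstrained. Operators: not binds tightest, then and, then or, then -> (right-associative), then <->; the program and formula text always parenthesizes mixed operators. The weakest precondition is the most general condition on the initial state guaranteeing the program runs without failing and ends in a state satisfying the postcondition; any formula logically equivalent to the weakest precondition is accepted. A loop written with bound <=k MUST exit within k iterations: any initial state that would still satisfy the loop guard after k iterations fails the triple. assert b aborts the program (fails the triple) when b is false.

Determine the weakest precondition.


Working backward. After the program, the postcondition t + 4 != 2*j + tot + 7 must hold; in canonical form it is t != 2*j + tot + 3.
Before t := 2*k + k - 4: 3*k != 2*j + tot + 7
Before assert 3*k - 3 <= -5: 3*k <= -2 and 3*k != 2*j + tot + 7
Before the loop (bound <=2), unroll the exhaustion recursion (WP_0 = exit-now case; WP_j = one more guarded iteration, up to j = 2):
  WP_0: (not (2*k > 2*tot + 1)) and 3*k <= -2 and 3*k != 2*j + tot + 7
  WP_1: (2*k > 2*tot + 1 -> ((not (2*k > 2*tot + 1)) and 3*k <= -2 and 3*k != 4*j + tot + 5)) and ((not (2*k > 2*tot + 1)) -> (3*k <= -2 and 3*k != 2*j + tot + 7))
  WP_2: (2*k > 2*tot + 1 -> ((2*k > 2*tot + 1 -> ((not (2*k > 2*tot + 1)) and 3*k <= -2 and 3*k != 8*j + tot + 1)) and ((not (2*k > 2*tot + 1)) -> (3*k <= -2 and 3*k != 4*j + tot + 5)))) and ((not (2*k > 2*tot + 1)) -> (3*k <= -2 and 3*k != 2*j + tot + 7))
So before the loop: (2*k > 2*tot + 1 -> ((2*k > 2*tot + 1 -> ((not (2*k > 2*tot + 1)) and 3*k <= -2 and 3*k != 8*j + tot + 1)) and ((not (2*k > 2*tot + 1)) -> (3*k <= -2 and 3*k != 4*j + tot + 5)))) and ((not (2*k > 2*tot + 1)) -> (3*k <= -2 and 3*k != 2*j + tot + 7))
Answer: WP = (2*k > 2*tot + 1 -> ((2*k > 2*tot + 1 -> ((not (2*k > 2*tot + 1)) and 3*k <= -2 and 3*k != 8*j + tot + 1)) and ((not (2*k > 2*tot + 1)) -> (3*k <= -2 and 3*k != 4*j + tot + 5)))) and ((not (2*k > 2*tot + 1)) -> (3*k <= -2 and 3*k != 2*j + tot + 7))


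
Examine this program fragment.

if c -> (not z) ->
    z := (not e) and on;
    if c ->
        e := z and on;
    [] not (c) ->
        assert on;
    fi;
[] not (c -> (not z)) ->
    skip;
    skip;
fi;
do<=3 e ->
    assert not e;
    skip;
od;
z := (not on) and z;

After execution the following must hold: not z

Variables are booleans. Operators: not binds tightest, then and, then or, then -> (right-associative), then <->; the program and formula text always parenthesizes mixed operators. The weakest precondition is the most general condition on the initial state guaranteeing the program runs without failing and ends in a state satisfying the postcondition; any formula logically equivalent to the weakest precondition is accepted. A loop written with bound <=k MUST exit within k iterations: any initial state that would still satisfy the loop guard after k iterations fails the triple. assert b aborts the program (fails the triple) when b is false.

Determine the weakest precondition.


Working backward. After the program, not z must hold.
Before z := (not on) and z: not ((not on) and z)
Before the loop (bound <=3), unroll the exhaustion recursion (WP_0 = exit-now case; WP_j = one more guarded iteration, up to j = 3):
  WP_0: (not e) and (not ((not on) and z))
  WP_1: (e -> ((not e) and (not ((not on) and z)))) and ((not e) -> (not ((not on) and z)))
  WP_2: (e -> ((not e) and (e -> ((not e) and (not ((not on) and z)))) and ((not e) -> (not ((not on) and z))))) and ((not e) -> (not ((not on) and z)))
  WP_3: (e -> ((not e) and (e -> ((not e) and (e -> ((not e) and (not ((not on) and z)))) and ((not e) -> (not ((not on) and z))))) and ((not e) -> (not ((not on) and z))))) and ((not e) -> (not ((not on) and z)))
So before the loop: (e -> ((not e) and (e -> ((not e) and (e -> ((not e) and (not ((not on) and z)))) and ((not e) -> (not ((not on) and z))))) and ((not e) -> (not ((not on) and z))))) and ((not e) -> (not ((not on) and z)))
Then branch requires (c -> (((not e) and on) -> ((not ((not e) and on)) and (((not e) and on) -> ((not ((not e) and on)) and (((not e) and on) -> (not ((not e) and on)))))))) and ((not c) -> (on and (e -> ((not e) and (e -> ((not e) and (e -> (not e)))))))); else branch requires (e -> ((not e) and (e -> ((not e) and (e -> ((not e) and (not ((not on) and z)))) and ((not e) -> (not ((not on) and z))))) and ((not e) -> (not ((not on) and z))))) and ((not e) -> (not ((not on) and z))).
Before the if: ((c -> (not z)) -> ((c -> (((not e) and on) -> ((not ((not e) and on)) and (((not e) and on) -> ((not ((not e) and on)) and (((not e) and on) -> (not ((not e) and on)))))))) and ((not c) -> (on and (e -> ((not e) and (e -> ((not e) and (e -> (not e)))))))))) and ((not (c -> (not z))) -> ((e -> ((not e) and (e -> ((not e) and (e -> ((not e) and (not ((not on) and z)))) and ((not e) -> (not ((not on) and z))))) and ((not e) -> (not ((not on) and z))))) and ((not e) -> (not ((not on) and z)))))
Answer: WP = ((c -> (not z)) -> ((c -> (((not e) and on) -> ((not ((not e) and on)) and (((not e) and on) -> ((not ((not e) and on)) and (((not e) and on) -> (not ((not e) and on)))))))) and ((not c) -> (on and (e -> ((not e) and (e -> ((not e) and (e -> (not e)))))))))) and ((not (c -> (not z))) -> ((e -> ((not e) and (e -> ((not e) and (e -> ((not e) and (not ((not on) and z)))) and ((not e) -> (not ((not on) and z))))) and ((not e) -> (not ((not on) and z))))) and ((not e) -> (not ((not on) and z)))))


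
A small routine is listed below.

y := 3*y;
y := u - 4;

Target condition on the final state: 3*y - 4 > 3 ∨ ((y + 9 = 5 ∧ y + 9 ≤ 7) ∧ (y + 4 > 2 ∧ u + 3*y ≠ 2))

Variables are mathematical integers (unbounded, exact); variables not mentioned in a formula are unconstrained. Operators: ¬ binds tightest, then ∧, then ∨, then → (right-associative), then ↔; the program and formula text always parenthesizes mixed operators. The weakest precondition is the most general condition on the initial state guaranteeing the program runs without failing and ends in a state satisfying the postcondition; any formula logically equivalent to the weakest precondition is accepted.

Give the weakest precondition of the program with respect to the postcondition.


Working backward. After the program, the postcondition 3*y - 4 > 3 ∨ ((y + 9 = 5 ∧ y + 9 ≤ 7) ∧ (y + 4 > 2 ∧ u + 3*y ≠ 2)) must hold; in canonical form it is 3*y > 7 ∨ (y = -4 ∧ y ≤ -2 ∧ y > -2 ∧ u + 3*y ≠ 2).
Before y := u - 4: 3*u > 19 ∨ (u = 0 ∧ u ≤ 2 ∧ u > 2 ∧ 4*u ≠ 14)
Before y := 3*y: 3*u > 19 ∨ (u = 0 ∧ u ≤ 2 ∧ u > 2 ∧ 4*u ≠ 14)
Answer: WP = 3*u > 19 ∨ (u = 0 ∧ u ≤ 2 ∧ u > 2 ∧ 4*u ≠ 14)


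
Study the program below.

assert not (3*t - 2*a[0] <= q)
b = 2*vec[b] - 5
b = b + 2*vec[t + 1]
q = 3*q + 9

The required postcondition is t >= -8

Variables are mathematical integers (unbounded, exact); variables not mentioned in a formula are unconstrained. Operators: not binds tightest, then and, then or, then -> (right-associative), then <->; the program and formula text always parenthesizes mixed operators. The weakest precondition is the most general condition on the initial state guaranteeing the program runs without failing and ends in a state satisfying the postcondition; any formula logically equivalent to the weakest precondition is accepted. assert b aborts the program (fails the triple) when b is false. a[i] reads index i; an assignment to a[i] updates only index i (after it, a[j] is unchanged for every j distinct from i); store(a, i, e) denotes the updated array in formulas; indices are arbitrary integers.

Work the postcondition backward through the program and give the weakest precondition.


Working backward. After the program, t >= -8 must hold.
Before q := 3*q + 9: t >= -8
Before b := b + 2*vec[t + 1]: t >= -8
Before b := 2*vec[b] - 5: t >= -8
Before assert not (3*t - 2*a[0] <= q): (not (3*t <= 2*a[0] + q)) and t >= -8
Answer: WP = (not (3*t <= 2*a[0] + q)) and t >= -8


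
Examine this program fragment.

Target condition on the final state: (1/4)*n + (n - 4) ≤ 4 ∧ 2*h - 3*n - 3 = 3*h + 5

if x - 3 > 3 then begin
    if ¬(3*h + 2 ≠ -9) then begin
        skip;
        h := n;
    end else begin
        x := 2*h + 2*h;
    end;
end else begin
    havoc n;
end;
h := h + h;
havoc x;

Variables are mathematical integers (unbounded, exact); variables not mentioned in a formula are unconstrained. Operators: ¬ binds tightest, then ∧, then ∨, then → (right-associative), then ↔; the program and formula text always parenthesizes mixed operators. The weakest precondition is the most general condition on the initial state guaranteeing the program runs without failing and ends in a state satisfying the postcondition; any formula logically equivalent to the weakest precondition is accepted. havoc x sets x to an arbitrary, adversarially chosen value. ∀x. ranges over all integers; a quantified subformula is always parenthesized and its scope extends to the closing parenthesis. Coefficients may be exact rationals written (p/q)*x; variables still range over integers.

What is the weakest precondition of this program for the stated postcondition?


Working backward. After the program, the postcondition (1/4)*n + (n - 4) ≤ 4 ∧ 2*h - 3*n - 3 = 3*h + 5 must hold; in canonical form it is (5/4)*n ≤ 8 ∧ h + 3*n = -8.
Before havoc x: (5/4)*n ≤ 8 ∧ h + 3*n = -8
Before h := h + h: (5/4)*n ≤ 8 ∧ 2*h + 3*n = -8
Then branch requires ((¬(3*h ≠ -11)) → ((5/4)*n ≤ 8 ∧ 5*n = -8)) ∧ (3*h ≠ -11 → ((5/4)*n ≤ 8 ∧ 2*h + 3*n = -8)); else branch requires ∀n_1. ((5/4)*n_1 ≤ 8 ∧ 2*h + 3*n_1 = -8).
Before the if: (x > 6 → (((¬(3*h ≠ -11)) → ((5/4)*n ≤ 8 ∧ 5*n = -8)) ∧ (3*h ≠ -11 → ((5/4)*n ≤ 8 ∧ 2*h + 3*n = -8)))) ∧ ((¬(x > 6)) → (∀n_1. ((5/4)*n_1 ≤ 8 ∧ 2*h + 3*n_1 = -8)))
Answer: WP = (x > 6 → (((¬(3*h ≠ -11)) → ((5/4)*n ≤ 8 ∧ 5*n = -8)) ∧ (3*h ≠ -11 → ((5/4)*n ≤ 8 ∧ 2*h + 3*n = -8)))) ∧ ((¬(x > 6)) → (∀n_1. ((5/4)*n_1 ≤ 8 ∧ 2*h + 3*n_1 = -8)))


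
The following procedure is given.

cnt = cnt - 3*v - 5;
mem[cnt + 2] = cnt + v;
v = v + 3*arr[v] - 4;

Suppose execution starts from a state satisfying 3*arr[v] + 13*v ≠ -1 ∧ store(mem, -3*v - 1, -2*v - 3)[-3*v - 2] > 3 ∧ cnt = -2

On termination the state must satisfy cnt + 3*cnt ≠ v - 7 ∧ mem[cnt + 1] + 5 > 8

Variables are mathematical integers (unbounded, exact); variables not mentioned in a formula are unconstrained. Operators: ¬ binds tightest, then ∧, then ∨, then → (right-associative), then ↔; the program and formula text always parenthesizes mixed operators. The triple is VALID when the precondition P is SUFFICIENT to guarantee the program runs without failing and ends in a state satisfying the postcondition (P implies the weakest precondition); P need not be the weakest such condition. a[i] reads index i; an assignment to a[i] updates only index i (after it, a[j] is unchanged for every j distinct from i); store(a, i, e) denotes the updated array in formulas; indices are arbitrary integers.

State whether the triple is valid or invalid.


Working backward. After the program, the postcondition cnt + 3*cnt ≠ v - 7 ∧ mem[cnt + 1] + 5 > 8 must hold; in canonical form it is 4*cnt ≠ v - 7 ∧ mem[cnt + 1] > 3.
Before v := v + 3*arr[v] - 4: 4*cnt ≠ 3*arr[v] + v - 11 ∧ mem[cnt + 1] > 3
Before mem[cnt + 2] := cnt + v: 4*cnt ≠ 3*arr[v] + v - 11 ∧ store(mem, cnt + 2, cnt + v)[cnt + 1] > 3
Before cnt := cnt - 3*v - 5: 4*cnt ≠ 3*arr[v] + 13*v + 9 ∧ store(mem, cnt - 3*v - 3, cnt - 2*v - 5)[cnt - 3*v - 4] > 3
The weakest precondition is 4*cnt ≠ 3*arr[v] + 13*v + 9 ∧ store(mem, cnt - 3*v - 3, cnt - 2*v - 5)[cnt - 3*v - 4] > 3.
Check whether 3*arr[v] + 13*v ≠ -1 ∧ store(mem, -3*v - 1, -2*v - 3)[-3*v - 2] > 3 ∧ cnt = -2 implies it.
Countermodel: at the initial state arr = {[-58644] = -84705, [-58643] = -84705, [-58640] = -84705, [-58639] = -84705, [19546] = -84705, elsewhere -84705}, cnt = -2, mem = {[-58644] = 6, [-58643] = 6, [-58640] = 15525, [-58639] = 6, [19546] = 6, elsewhere 6}, v = 19546, the precondition holds but the weakest precondition fails.
Answer: invalid


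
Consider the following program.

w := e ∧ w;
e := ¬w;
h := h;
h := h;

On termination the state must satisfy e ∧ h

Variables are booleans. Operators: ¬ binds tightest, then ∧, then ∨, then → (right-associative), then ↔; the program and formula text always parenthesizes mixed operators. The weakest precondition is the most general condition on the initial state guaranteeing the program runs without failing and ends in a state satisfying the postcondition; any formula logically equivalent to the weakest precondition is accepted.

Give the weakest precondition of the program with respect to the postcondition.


Working backward. After the program, e ∧ h must hold.
Before h := h: e ∧ h
Before h := h: e ∧ h
Before e := ¬w: (¬w) ∧ h
Before w := e ∧ w: (¬(e ∧ w)) ∧ h
Answer: WP = (¬(e ∧ w)) ∧ h


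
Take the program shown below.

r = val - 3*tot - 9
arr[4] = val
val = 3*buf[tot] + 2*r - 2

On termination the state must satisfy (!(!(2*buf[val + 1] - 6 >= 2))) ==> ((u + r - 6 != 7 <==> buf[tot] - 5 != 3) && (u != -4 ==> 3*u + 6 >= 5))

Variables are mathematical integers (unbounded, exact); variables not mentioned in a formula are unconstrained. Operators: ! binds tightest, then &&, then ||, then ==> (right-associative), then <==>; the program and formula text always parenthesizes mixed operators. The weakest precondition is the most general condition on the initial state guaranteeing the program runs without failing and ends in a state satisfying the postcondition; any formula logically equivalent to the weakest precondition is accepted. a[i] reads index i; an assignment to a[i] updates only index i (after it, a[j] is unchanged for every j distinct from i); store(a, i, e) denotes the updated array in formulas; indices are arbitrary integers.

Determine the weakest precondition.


Working backward. After the program, the postcondition (!(!(2*buf[val + 1] - 6 >= 2))) ==> ((u + r - 6 != 7 <==> buf[tot] - 5 != 3) && (u != -4 ==> 3*u + 6 >= 5)) must hold; in canonical form it is 2*buf[val + 1] >= 8 ==> ((r + u != 13 <==> buf[tot] != 8) && (u != -4 ==> 3*u >= -1)).
Before val := 3*buf[tot] + 2*r - 2: 2*buf[3*buf[tot] + 2*r - 1] >= 8 ==> ((r + u != 13 <==> buf[tot] != 8) && (u != -4 ==> 3*u >= -1))
Before arr[4] := val: 2*buf[3*buf[tot] + 2*r - 1] >= 8 ==> ((r + u != 13 <==> buf[tot] != 8) && (u != -4 ==> 3*u >= -1))
Before r := val - 3*tot - 9: 2*buf[3*buf[tot] - 6*tot + 2*val - 19] >= 8 ==> ((u + val != 3*tot + 22 <==> buf[tot] != 8) && (u != -4 ==> 3*u >= -1))
Answer: WP = 2*buf[3*buf[tot] - 6*tot + 2*val - 19] >= 8 ==> ((u + val != 3*tot + 22 <==> buf[tot] != 8) && (u != -4 ==> 3*u >= -1))


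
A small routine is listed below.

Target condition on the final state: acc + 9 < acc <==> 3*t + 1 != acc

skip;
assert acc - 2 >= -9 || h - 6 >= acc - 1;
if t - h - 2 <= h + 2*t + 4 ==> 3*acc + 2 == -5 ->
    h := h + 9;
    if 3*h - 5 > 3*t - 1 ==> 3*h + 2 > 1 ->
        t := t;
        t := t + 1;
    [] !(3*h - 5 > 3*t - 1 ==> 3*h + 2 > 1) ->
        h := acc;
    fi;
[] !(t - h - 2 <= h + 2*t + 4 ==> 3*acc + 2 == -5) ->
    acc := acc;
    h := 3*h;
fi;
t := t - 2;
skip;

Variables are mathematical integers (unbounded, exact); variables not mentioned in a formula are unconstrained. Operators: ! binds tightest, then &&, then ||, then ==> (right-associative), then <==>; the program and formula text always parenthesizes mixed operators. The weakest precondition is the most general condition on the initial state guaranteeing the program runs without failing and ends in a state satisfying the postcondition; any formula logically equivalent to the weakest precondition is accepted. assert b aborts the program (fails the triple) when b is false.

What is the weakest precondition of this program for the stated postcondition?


Working backward. After the program, the postcondition acc + 9 < acc <==> 3*t + 1 != acc must hold; in canonical form it is !(3*t != acc - 1).
Before skip: !(3*t != acc - 1)
Before t := t - 2: !(3*t != acc + 5)
Then branch requires ((3*h > 3*t - 23 ==> 3*h > -28) ==> (!(3*t != acc + 2))) && ((!(3*h > 3*t - 23 ==> 3*h > -28)) ==> (!(3*t != acc + 5))); else branch requires !(3*t != acc + 5).
Before the if: ((2*h + t >= -6 ==> 3*acc == -7) ==> (((3*h > 3*t - 23 ==> 3*h > -28) ==> (!(3*t != acc + 2))) && ((!(3*h > 3*t - 23 ==> 3*h > -28)) ==> (!(3*t != acc + 5))))) && ((!(2*h + t >= -6 ==> 3*acc == -7)) ==> (!(3*t != acc + 5)))
Before assert acc - 2 >= -9 || h - 6 >= acc - 1: (acc >= -7 || h >= acc + 5) && ((2*h + t >= -6 ==> 3*acc == -7) ==> (((3*h > 3*t - 23 ==> 3*h > -28) ==> (!(3*t != acc + 2))) && ((!(3*h > 3*t - 23 ==> 3*h > -28)) ==> (!(3*t != acc + 5))))) && ((!(2*h + t >= -6 ==> 3*acc == -7)) ==> (!(3*t != acc + 5)))
Before skip: (acc >= -7 || h >= acc + 5) && ((2*h + t >= -6 ==> 3*acc == -7) ==> (((3*h > 3*t - 23 ==> 3*h > -28) ==> (!(3*t != acc + 2))) && ((!(3*h > 3*t - 23 ==> 3*h > -28)) ==> (!(3*t != acc + 5))))) && ((!(2*h + t >= -6 ==> 3*acc == -7)) ==> (!(3*t != acc + 5)))
Answer: WP = (acc >= -7 || h >= acc + 5) && ((2*h + t >= -6 ==> 3*acc == -7) ==> (((3*h > 3*t - 23 ==> 3*h > -28) ==> (!(3*t != acc + 2))) && ((!(3*h > 3*t - 23 ==> 3*h > -28)) ==> (!(3*t != acc + 5))))) && ((!(2*h + t >= -6 ==> 3*acc == -7)) ==> (!(3*t != acc + 5)))


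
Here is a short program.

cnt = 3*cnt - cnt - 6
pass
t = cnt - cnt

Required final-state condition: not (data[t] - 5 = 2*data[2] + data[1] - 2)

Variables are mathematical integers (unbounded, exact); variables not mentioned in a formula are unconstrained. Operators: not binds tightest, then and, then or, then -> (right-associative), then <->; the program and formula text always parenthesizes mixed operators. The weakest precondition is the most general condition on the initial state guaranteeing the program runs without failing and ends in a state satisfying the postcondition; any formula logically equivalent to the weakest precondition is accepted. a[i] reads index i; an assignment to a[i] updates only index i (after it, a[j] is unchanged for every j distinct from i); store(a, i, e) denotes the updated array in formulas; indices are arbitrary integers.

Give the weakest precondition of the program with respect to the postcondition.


Working backward. After the program, the postcondition not (data[t] - 5 = 2*data[2] + data[1] - 2) must hold; in canonical form it is not (data[t] = data[1] + 2*data[2] + 3).
Before t := cnt - cnt: not (data[0] = data[1] + 2*data[2] + 3)
Before skip: not (data[0] = data[1] + 2*data[2] + 3)
Before cnt := 3*cnt - cnt - 6: not (data[0] = data[1] + 2*data[2] + 3)
Answer: WP = not (data[0] = data[1] + 2*data[2] + 3)


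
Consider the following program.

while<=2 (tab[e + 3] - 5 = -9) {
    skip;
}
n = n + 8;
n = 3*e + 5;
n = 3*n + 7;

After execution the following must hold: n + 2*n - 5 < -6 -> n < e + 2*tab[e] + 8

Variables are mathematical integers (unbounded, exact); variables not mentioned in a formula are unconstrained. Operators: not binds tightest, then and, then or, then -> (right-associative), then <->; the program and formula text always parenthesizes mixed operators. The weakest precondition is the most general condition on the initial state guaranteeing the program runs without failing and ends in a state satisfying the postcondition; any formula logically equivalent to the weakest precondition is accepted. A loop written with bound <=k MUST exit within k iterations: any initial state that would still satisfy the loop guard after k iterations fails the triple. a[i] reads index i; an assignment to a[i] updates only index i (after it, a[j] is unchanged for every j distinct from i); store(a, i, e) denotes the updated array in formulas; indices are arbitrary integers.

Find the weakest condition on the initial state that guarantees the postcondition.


Working backward. After the program, the postcondition n + 2*n - 5 < -6 -> n < e + 2*tab[e] + 8 must hold; in canonical form it is 3*n < -1 -> n < 2*tab[e] + e + 8.
Before n := 3*n + 7: 9*n < -22 -> 3*n < 2*tab[e] + e + 1
Before n := 3*e + 5: 27*e < -67 -> 8*e < 2*tab[e] - 14
Before n := n + 8: 27*e < -67 -> 8*e < 2*tab[e] - 14
Before the loop (bound <=2), unroll the exhaustion recursion (WP_0 = exit-now case; WP_j = one more guarded iteration, up to j = 2):
  WP_0: (not (tab[e + 3] = -4)) and (27*e < -67 -> 8*e < 2*tab[e] - 14)
  WP_1: (tab[e + 3] = -4 -> ((not (tab[e + 3] = -4)) and (27*e < -67 -> 8*e < 2*tab[e] - 14))) and ((not (tab[e + 3] = -4)) -> (27*e < -67 -> 8*e < 2*tab[e] - 14))
  WP_2: (tab[e + 3] = -4 -> ((tab[e + 3] = -4 -> ((not (tab[e + 3] = -4)) and (27*e < -67 -> 8*e < 2*tab[e] - 14))) and ((not (tab[e + 3] = -4)) -> (27*e < -67 -> 8*e < 2*tab[e] - 14)))) and ((not (tab[e + 3] = -4)) -> (27*e < -67 -> 8*e < 2*tab[e] - 14))
So before the loop: (tab[e + 3] = -4 -> ((tab[e + 3] = -4 -> ((not (tab[e + 3] = -4)) and (27*e < -67 -> 8*e < 2*tab[e] - 14))) and ((not (tab[e + 3] = -4)) -> (27*e < -67 -> 8*e < 2*tab[e] - 14)))) and ((not (tab[e + 3] = -4)) -> (27*e < -67 -> 8*e < 2*tab[e] - 14))
Answer: WP = (tab[e + 3] = -4 -> ((tab[e + 3] = -4 -> ((not (tab[e + 3] = -4)) and (27*e < -67 -> 8*e < 2*tab[e] - 14))) and ((not (tab[e + 3] = -4)) -> (27*e < -67 -> 8*e < 2*tab[e] - 14)))) and ((not (tab[e + 3] = -4)) -> (27*e < -67 -> 8*e < 2*tab[e] - 14))


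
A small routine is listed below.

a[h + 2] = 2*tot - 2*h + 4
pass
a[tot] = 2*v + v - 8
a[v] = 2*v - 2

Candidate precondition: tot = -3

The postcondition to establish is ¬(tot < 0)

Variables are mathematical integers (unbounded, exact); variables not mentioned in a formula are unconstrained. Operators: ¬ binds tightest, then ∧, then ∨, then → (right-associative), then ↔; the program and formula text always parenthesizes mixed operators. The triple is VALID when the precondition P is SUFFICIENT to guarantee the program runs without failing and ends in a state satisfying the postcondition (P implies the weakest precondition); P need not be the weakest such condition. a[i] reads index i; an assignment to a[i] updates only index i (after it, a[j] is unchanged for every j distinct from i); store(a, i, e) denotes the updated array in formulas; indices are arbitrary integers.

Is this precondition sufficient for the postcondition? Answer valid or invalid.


Working backward. After the program, ¬(tot < 0) must hold.
Before a[v] := 2*v - 2: ¬(tot < 0)
Before a[tot] := 2*v + v - 8: ¬(tot < 0)
Before skip: ¬(tot < 0)
Before a[h + 2] := 2*tot - 2*h + 4: ¬(tot < 0)
The weakest precondition is ¬(tot < 0).
Check whether tot = -3 implies it.
Countermodel: at the initial state tot = -3, the precondition holds but the weakest precondition fails.
Answer: invalid


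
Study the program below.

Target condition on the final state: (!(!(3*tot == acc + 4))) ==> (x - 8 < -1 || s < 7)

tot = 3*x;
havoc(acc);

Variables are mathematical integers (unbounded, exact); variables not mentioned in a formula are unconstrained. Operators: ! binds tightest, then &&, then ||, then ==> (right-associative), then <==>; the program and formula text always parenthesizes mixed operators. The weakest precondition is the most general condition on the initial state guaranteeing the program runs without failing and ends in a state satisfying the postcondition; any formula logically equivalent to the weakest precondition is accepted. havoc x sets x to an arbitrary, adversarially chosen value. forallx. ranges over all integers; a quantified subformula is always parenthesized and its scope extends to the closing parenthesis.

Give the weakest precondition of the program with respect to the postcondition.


Working backward. After the program, the postcondition (!(!(3*tot == acc + 4))) ==> (x - 8 < -1 || s < 7) must hold; in canonical form it is 3*tot == acc + 4 ==> (x < 7 || s < 7).
Before havoc acc: forall acc_1. (3*tot == acc_1 + 4 ==> (x < 7 || s < 7))
Before tot := 3*x: forall acc_1. (9*x == acc_1 + 4 ==> (x < 7 || s < 7))
Answer: WP = forall acc_1. (9*x == acc_1 + 4 ==> (x < 7 || s < 7))


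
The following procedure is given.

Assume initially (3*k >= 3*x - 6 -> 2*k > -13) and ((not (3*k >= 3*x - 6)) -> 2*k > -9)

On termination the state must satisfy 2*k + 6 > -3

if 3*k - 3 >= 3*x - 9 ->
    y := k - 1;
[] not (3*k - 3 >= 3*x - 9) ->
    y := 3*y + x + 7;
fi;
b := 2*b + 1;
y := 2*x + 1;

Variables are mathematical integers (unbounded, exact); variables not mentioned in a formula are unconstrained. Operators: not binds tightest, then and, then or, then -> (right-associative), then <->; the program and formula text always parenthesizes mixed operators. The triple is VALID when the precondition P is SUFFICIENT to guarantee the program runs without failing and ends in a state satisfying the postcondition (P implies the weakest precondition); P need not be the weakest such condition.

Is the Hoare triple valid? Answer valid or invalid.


Working backward. After the program, the postcondition 2*k + 6 > -3 must hold; in canonical form it is 2*k > -9.
Before y := 2*x + 1: 2*k > -9
Before b := 2*b + 1: 2*k > -9
Then branch requires 2*k > -9; else branch requires 2*k > -9.
Before the if: (3*k >= 3*x - 6 -> 2*k > -9) and ((not (3*k >= 3*x - 6)) -> 2*k > -9)
The weakest precondition is (3*k >= 3*x - 6 -> 2*k > -9) and ((not (3*k >= 3*x - 6)) -> 2*k > -9).
Check whether (3*k >= 3*x - 6 -> 2*k > -13) and ((not (3*k >= 3*x - 6)) -> 2*k > -9) implies it.
Countermodel: at the initial state k = -5, x = -3, the precondition holds but the weakest precondition fails.
Answer: invalid


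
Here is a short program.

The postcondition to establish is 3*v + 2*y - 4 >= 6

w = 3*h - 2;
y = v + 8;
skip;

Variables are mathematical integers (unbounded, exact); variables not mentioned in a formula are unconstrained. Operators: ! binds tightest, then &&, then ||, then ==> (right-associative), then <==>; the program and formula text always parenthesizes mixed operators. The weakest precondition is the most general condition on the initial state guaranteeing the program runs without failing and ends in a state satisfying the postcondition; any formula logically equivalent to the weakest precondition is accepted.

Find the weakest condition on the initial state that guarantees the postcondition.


Working backward. After the program, the postcondition 3*v + 2*y - 4 >= 6 must hold; in canonical form it is 3*v + 2*y >= 10.
Before skip: 3*v + 2*y >= 10
Before y := v + 8: 5*v >= -6
Before w := 3*h - 2: 5*v >= -6
Answer: WP = 5*v >= -6


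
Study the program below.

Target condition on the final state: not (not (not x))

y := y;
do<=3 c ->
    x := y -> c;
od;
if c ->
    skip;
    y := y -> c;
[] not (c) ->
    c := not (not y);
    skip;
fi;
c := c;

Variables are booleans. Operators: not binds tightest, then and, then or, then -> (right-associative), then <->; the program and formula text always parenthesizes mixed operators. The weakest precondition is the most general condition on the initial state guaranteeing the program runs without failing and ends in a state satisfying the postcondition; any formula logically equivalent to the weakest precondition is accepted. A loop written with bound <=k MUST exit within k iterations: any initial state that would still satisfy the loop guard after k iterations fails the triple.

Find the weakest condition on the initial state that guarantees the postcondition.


Working backward. After the program, the postcondition not (not (not x)) must hold; in canonical form it is not x.
Before c := c: not x
Then branch requires not x; else branch requires not x.
Before the if: (c -> (not x)) and ((not c) -> (not x))
Before the loop (bound <=3), unroll the exhaustion recursion (WP_0 = exit-now case; WP_j = one more guarded iteration, up to j = 3):
  WP_0: (not c) and (c -> (not x)) and ((not c) -> (not x))
  WP_1: (c -> ((not c) and (c -> (not (y -> c))) and ((not c) -> (not (y -> c))))) and ((not c) -> ((c -> (not x)) and ((not c) -> (not x))))
  WP_2: (c -> ((c -> ((not c) and (c -> (not (y -> c))) and ((not c) -> (not (y -> c))))) and ((not c) -> ((c -> (not (y -> c))) and ((not c) -> (not (y -> c))))))) and ((not c) -> ((c -> (not x)) and ((not c) -> (not x))))
  WP_3: (c -> ((c -> ((c -> ((not c) and (c -> (not (y -> c))) and ((not c) -> (not (y -> c))))) and ((not c) -> ((c -> (not (y -> c))) and ((not c) -> (not (y -> c))))))) and ((not c) -> ((c -> (not (y -> c))) and ((not c) -> (not (y -> c))))))) and ((not c) -> ((c -> (not x)) and ((not c) -> (not x))))
So before the loop: (c -> ((c -> ((c -> ((not c) and (c -> (not (y -> c))) and ((not c) -> (not (y -> c))))) and ((not c) -> ((c -> (not (y -> c))) and ((not c) -> (not (y -> c))))))) and ((not c) -> ((c -> (not (y -> c))) and ((not c) -> (not (y -> c))))))) and ((not c) -> ((c -> (not x)) and ((not c) -> (not x))))
Before y := y: (c -> ((c -> ((c -> ((not c) and (c -> (not (y -> c))) and ((not c) -> (not (y -> c))))) and ((not c) -> ((c -> (not (y -> c))) and ((not c) -> (not (y -> c))))))) and ((not c) -> ((c -> (not (y -> c))) and ((not c) -> (not (y -> c))))))) and ((not c) -> ((c -> (not x)) and ((not c) -> (not x))))
Answer: WP = (c -> ((c -> ((c -> ((not c) and (c -> (not (y -> c))) and ((not c) -> (not (y -> c))))) and ((not c) -> ((c -> (not (y -> c))) and ((not c) -> (not (y -> c))))))) and ((not c) -> ((c -> (not (y -> c))) and ((not c) -> (not (y -> c))))))) and ((not c) -> ((c -> (not x)) and ((not c) -> (not x))))


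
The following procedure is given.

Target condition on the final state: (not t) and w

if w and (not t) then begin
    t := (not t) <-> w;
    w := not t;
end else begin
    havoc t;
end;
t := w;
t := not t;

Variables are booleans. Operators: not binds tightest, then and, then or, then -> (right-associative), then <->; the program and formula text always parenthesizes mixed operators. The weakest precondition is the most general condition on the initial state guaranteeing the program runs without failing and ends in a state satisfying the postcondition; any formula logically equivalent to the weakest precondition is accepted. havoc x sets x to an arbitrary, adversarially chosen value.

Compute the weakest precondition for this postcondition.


Working backward. After the program, (not t) and w must hold.
Before t := not t: t and w
Before t := w: w
Then branch requires not ((not t) <-> w); else branch requires w.
Before the if: ((w and (not t)) -> (not ((not t) <-> w))) and ((not (w and (not t))) -> w)
Answer: WP = ((w and (not t)) -> (not ((not t) <-> w))) and ((not (w and (not t))) -> w)


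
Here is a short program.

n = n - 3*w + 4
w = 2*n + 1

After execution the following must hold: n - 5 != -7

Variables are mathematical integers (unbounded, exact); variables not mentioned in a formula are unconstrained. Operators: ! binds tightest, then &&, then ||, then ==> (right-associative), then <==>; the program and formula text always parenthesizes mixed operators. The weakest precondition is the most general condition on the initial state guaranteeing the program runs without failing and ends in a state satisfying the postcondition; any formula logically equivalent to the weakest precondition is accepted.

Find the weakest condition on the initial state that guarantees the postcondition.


Working backward. After the program, the postcondition n - 5 != -7 must hold; in canonical form it is n != -2.
Before w := 2*n + 1: n != -2
Before n := n - 3*w + 4: n != 3*w - 6
Answer: WP = n != 3*w - 6


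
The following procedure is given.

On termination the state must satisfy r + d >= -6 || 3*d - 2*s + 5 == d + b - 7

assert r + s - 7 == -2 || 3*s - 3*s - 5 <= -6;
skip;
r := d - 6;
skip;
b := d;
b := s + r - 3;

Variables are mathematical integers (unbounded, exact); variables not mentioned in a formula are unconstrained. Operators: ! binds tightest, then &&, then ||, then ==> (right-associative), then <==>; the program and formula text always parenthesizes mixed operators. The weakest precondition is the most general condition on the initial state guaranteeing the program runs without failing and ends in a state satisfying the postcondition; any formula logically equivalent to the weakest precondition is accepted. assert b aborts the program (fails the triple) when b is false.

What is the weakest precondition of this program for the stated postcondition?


Working backward. After the program, the postcondition r + d >= -6 || 3*d - 2*s + 5 == d + b - 7 must hold; in canonical form it is d + r >= -6 || 2*d == b + 2*s - 12.
Before b := s + r - 3: d + r >= -6 || 2*d == r + 3*s - 15
Before b := d: d + r >= -6 || 2*d == r + 3*s - 15
Before skip: d + r >= -6 || 2*d == r + 3*s - 15
Before r := d - 6: 2*d >= 0 || d == 3*s - 21
Before skip: 2*d >= 0 || d == 3*s - 21
Before assert r + s - 7 == -2 || 3*s - 3*s - 5 <= -6: r + s == 5 && (2*d >= 0 || d == 3*s - 21)
Answer: WP = r + s == 5 && (2*d >= 0 || d == 3*s - 21)


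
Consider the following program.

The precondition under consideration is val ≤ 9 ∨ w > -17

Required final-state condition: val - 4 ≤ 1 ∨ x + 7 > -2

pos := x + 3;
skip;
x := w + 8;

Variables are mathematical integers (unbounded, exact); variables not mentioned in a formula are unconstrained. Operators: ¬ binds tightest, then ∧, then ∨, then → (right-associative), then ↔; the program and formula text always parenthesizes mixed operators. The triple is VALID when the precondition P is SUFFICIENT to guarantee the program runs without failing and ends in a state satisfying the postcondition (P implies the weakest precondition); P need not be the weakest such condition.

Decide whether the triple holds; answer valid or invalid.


Working backward. After the program, the postcondition val - 4 ≤ 1 ∨ x + 7 > -2 must hold; in canonical form it is val ≤ 5 ∨ x > -9.
Before x := w + 8: val ≤ 5 ∨ w > -17
Before skip: val ≤ 5 ∨ w > -17
Before pos := x + 3: val ≤ 5 ∨ w > -17
The weakest precondition is val ≤ 5 ∨ w > -17.
Check whether val ≤ 9 ∨ w > -17 implies it.
Countermodel: at the initial state val = 6, w = -17, the precondition holds but the weakest precondition fails.
Answer: invalid


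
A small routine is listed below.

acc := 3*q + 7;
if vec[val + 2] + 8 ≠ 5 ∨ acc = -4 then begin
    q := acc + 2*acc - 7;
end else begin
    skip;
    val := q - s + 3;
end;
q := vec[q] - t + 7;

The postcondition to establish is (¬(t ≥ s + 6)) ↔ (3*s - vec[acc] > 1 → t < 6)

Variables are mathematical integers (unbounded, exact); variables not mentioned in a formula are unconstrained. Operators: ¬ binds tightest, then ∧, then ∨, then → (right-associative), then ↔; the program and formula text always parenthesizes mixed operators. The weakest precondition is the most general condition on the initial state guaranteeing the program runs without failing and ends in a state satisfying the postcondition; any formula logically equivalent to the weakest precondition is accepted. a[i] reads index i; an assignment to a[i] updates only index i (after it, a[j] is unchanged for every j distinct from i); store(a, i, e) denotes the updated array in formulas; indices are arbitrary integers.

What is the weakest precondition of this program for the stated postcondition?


Working backward. After the program, the postcondition (¬(t ≥ s + 6)) ↔ (3*s - vec[acc] > 1 → t < 6) must hold; in canonical form it is (¬(t ≥ s + 6)) ↔ (3*s > vec[acc] + 1 → t < 6).
Before q := vec[q] - t + 7: (¬(t ≥ s + 6)) ↔ (3*s > vec[acc] + 1 → t < 6)
Then branch requires (¬(t ≥ s + 6)) ↔ (3*s > vec[acc] + 1 → t < 6); else branch requires (¬(t ≥ s + 6)) ↔ (3*s > vec[acc] + 1 → t < 6).
Before the if: ((vec[val + 2] ≠ -3 ∨ acc = -4) → ((¬(t ≥ s + 6)) ↔ (3*s > vec[acc] + 1 → t < 6))) ∧ ((¬(vec[val + 2] ≠ -3 ∨ acc = -4)) → ((¬(t ≥ s + 6)) ↔ (3*s > vec[acc] + 1 → t < 6)))
Before acc := 3*q + 7: ((vec[val + 2] ≠ -3 ∨ 3*q = -11) → ((¬(t ≥ s + 6)) ↔ (3*s > vec[3*q + 7] + 1 → t < 6))) ∧ ((¬(vec[val + 2] ≠ -3 ∨ 3*q = -11)) → ((¬(t ≥ s + 6)) ↔ (3*s > vec[3*q + 7] + 1 → t < 6)))
Answer: WP = ((vec[val + 2] ≠ -3 ∨ 3*q = -11) → ((¬(t ≥ s + 6)) ↔ (3*s > vec[3*q + 7] + 1 → t < 6))) ∧ ((¬(vec[val + 2] ≠ -3 ∨ 3*q = -11)) → ((¬(t ≥ s + 6)) ↔ (3*s > vec[3*q + 7] + 1 → t < 6)))


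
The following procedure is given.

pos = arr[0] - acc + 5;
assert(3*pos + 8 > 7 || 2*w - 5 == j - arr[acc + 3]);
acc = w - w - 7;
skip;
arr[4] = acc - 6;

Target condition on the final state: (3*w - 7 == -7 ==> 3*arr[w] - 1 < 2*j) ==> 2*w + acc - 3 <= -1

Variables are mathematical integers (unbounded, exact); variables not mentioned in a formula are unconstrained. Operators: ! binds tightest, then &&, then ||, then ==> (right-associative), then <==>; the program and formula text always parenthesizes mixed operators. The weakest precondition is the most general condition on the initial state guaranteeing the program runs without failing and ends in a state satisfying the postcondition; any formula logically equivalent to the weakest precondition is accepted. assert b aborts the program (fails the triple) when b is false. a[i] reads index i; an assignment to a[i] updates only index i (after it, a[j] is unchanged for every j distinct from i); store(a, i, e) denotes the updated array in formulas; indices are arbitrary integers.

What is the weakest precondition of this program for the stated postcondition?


Working backward. After the program, the postcondition (3*w - 7 == -7 ==> 3*arr[w] - 1 < 2*j) ==> 2*w + acc - 3 <= -1 must hold; in canonical form it is (3*w == 0 ==> 3*arr[w] < 2*j + 1) ==> acc + 2*w <= 2.
Before arr[4] := acc - 6: (3*w == 0 ==> 3*store(arr, 4, acc - 6)[w] < 2*j + 1) ==> acc + 2*w <= 2
Before skip: (3*w == 0 ==> 3*store(arr, 4, acc - 6)[w] < 2*j + 1) ==> acc + 2*w <= 2
Before acc := w - w - 7: (3*w == 0 ==> 3*store(arr, 4, -13)[w] < 2*j + 1) ==> 2*w <= 9
Before assert 3*pos + 8 > 7 || 2*w - 5 == j - arr[acc + 3]: (3*pos > -1 || arr[acc + 3] + 2*w == j + 5) && ((3*w == 0 ==> 3*store(arr, 4, -13)[w] < 2*j + 1) ==> 2*w <= 9)
Before pos := arr[0] - acc + 5: (3*arr[0] > 3*acc - 16 || arr[acc + 3] + 2*w == j + 5) && ((3*w == 0 ==> 3*store(arr, 4, -13)[w] < 2*j + 1) ==> 2*w <= 9)
Answer: WP = (3*arr[0] > 3*acc - 16 || arr[acc + 3] + 2*w == j + 5) && ((3*w == 0 ==> 3*store(arr, 4, -13)[w] < 2*j + 1) ==> 2*w <= 9)
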